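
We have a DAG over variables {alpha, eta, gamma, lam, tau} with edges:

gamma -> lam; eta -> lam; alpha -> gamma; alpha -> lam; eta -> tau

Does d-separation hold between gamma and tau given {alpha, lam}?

No

There are 2 undirected paths between gamma and tau; checking each against the conditioning set {alpha, lam}:
Path 1: gamma → lam ← eta → tau
  lam is a collider and lam is conditioned on, which opens it; eta is a fork and eta is not conditioned on — no node blocks this path, so it is active.
Path 2: gamma ← alpha → lam ← eta → tau
  alpha is a fork here and alpha is conditioned on, so the path is blocked at alpha.
Because an active path exists, gamma and tau are not d-separated.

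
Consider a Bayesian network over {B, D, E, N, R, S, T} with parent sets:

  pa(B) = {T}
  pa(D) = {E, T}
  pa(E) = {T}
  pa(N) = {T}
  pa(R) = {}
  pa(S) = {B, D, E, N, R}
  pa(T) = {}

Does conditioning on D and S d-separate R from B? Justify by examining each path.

No

We examine all 6 paths between R and B:
  1. R → S ← B — S:collider[open] ⇒ active
  2. R → S ← E ← T → B — S:collider[open]; E:chain[open]; T:fork[open] ⇒ active
  3. R → S ← E → D ← T → B — S:collider[open]; E:fork[open]; D:collider[open]; T:fork[open] ⇒ active
  4. R → S ← D ← E ← T → B — S:collider[open]; D:chain[blocks]; E:chain[open]; T:fork[open] ⇒ blocked
  5. R → S ← D ← T → B — S:collider[open]; D:chain[blocks]; T:fork[open] ⇒ blocked
  6. R → S ← N ← T → B — S:collider[open]; N:chain[open]; T:fork[open] ⇒ active
Because an active path exists, R and B are not d-separated.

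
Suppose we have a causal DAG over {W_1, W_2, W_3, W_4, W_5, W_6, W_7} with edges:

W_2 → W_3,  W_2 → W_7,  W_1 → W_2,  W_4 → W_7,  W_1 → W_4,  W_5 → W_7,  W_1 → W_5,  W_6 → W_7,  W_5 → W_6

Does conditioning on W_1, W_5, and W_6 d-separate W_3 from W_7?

No

We examine all 4 paths between W_3 and W_7:
  1. W_3 ← W_2 ← W_1 → W_5 → W_7 — W_2:chain[open]; W_1:fork[blocks]; W_5:chain[blocks] ⇒ blocked
  2. W_3 ← W_2 ← W_1 → W_5 → W_6 → W_7 — W_2:chain[open]; W_1:fork[blocks]; W_5:chain[blocks]; W_6:chain[blocks] ⇒ blocked
  3. W_3 ← W_2 ← W_1 → W_4 → W_7 — W_2:chain[open]; W_1:fork[blocks]; W_4:chain[open] ⇒ blocked
  4. W_3 ← W_2 → W_7 — W_2:fork[open] ⇒ active
Since the path W_3 ← W_2 → W_7 is active, W_3 and W_7 are not d-separated given {W_1, W_5, W_6}.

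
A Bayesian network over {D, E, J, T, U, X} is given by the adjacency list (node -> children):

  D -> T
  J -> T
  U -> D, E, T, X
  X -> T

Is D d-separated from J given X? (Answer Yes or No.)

3 paths connect D and J; each must be blocked for d-separation to hold:
  1. D → T ← J — T:collider[blocks] ⇒ blocked
  2. D ← U → X → T ← J — U:fork[open]; X:chain[blocks]; T:collider[blocks] ⇒ blocked
  3. D ← U → T ← J — U:fork[open]; T:collider[blocks] ⇒ blocked
Since every path is blocked, d-separation holds.

Yes — D and J are d-separated given {X}.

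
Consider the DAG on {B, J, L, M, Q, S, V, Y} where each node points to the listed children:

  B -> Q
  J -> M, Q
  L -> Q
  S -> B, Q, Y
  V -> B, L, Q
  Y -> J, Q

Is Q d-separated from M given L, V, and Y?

No — Q and M are not d-separated given {L, V, Y}.

6 paths connect Q and M; each must be blocked for d-separation to hold:
Path 1: Q ← B ← S → Y → J → M
  Y is a chain here and Y is conditioned on, so the path is blocked at Y.
Path 2: Q ← S → Y → J → M
  Y is a chain here and Y is conditioned on, so the path is blocked at Y.
Path 3: Q ← J → M
  J is a fork and J is not conditioned on — no node blocks this path, so it is active.
Path 4: Q ← L ← V → B ← S → Y → J → M
  L is a chain here and L is conditioned on, so the path is blocked at L.
Path 5: Q ← V → B ← S → Y → J → M
  V is a fork here and V is conditioned on, so the path is blocked at V.
Path 6: Q ← Y → J → M
  Y is a fork here and Y is conditioned on, so the path is blocked at Y.
At least one path is unblocked, so d-separation fails.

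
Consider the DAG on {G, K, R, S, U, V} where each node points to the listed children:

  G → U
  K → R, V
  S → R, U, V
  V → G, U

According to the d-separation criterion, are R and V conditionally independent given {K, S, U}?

Yes

Enumerating the 4 paths from R to V and testing each for blocking by {K, S, U}:
Path 1: R ← K → V
  K is a fork here and K is conditioned on, so the path is blocked at K.
Path 2: R ← S → U ← G ← V
  S is a fork here and S is conditioned on, so the path is blocked at S.
Path 3: R ← S → U ← V
  S is a fork here and S is conditioned on, so the path is blocked at S.
Path 4: R ← S → V
  S is a fork here and S is conditioned on, so the path is blocked at S.
Since every path is blocked, d-separation holds.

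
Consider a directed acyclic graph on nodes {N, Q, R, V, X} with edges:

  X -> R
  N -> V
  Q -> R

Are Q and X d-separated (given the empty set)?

Only one path connects Q and X:
Path 1: Q → R ← X
  R is a collider here and neither R nor any of its descendants is conditioned on, so the collider stays closed — the path is blocked at R.
All paths are blocked; Q ⊥ X | ∅ holds.

Yes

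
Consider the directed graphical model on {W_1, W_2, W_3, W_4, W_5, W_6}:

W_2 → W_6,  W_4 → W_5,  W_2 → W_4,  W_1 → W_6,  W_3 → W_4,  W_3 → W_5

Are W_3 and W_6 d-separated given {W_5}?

No

2 paths connect W_3 and W_6; each must be blocked for d-separation to hold:
  1. W_3 → W_5 ← W_4 ← W_2 → W_6 — W_5:collider[open]; W_4:chain[open]; W_2:fork[open] ⇒ active
  2. W_3 → W_4 ← W_2 → W_6 — W_4:collider[open]; W_2:fork[open] ⇒ active
Because an active path exists, W_3 and W_6 are not d-separated.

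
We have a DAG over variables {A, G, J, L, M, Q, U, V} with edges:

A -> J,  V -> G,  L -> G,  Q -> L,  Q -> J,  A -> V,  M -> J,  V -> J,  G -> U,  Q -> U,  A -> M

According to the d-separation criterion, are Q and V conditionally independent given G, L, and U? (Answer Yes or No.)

Yes

We examine all 5 paths between Q and V:
Path 1: Q → U ← G ← V
  G is a chain here and G is conditioned on, so the path is blocked at G.
Path 2: Q → J ← A → V
  J is a collider here and neither J nor any of its descendants is conditioned on, so the collider stays closed — the path is blocked at J.
Path 3: Q → J ← V
  J is a collider here and neither J nor any of its descendants is conditioned on, so the collider stays closed — the path is blocked at J.
Path 4: Q → J ← M ← A → V
  J is a collider here and neither J nor any of its descendants is conditioned on, so the collider stays closed — the path is blocked at J.
Path 5: Q → L → G ← V
  L is a chain here and L is conditioned on, so the path is blocked at L.
Every path is blocked, so Q and V are d-separated given {G, L, U}.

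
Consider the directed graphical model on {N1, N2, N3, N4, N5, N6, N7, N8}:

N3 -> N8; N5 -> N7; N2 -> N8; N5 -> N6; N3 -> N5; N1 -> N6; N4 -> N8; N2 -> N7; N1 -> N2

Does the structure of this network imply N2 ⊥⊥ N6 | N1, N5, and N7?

Enumerating the 3 paths from N2 to N6 and testing each for blocking by {N1, N5, N7}:
Path 1: N2 ← N1 → N6
  N1 is a fork here and N1 is conditioned on, so the path is blocked at N1.
Path 2: N2 → N8 ← N3 → N5 → N6
  N8 is a collider here and neither N8 nor any of its descendants is conditioned on, so the collider stays closed — the path is blocked at N8.
Path 3: N2 → N7 ← N5 → N6
  N5 is a fork here and N5 is conditioned on, so the path is blocked at N5.
Since every path is blocked, d-separation holds.

Yes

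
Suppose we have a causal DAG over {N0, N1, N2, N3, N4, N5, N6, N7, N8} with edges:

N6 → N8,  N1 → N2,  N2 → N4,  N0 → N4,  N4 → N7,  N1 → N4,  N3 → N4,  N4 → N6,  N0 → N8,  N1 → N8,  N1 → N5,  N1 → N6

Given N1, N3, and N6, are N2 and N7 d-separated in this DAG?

We examine all 6 paths between N2 and N7:
Path 1: N2 → N4 → N7
  N4 is a chain and N4 is not conditioned on — no node blocks this path, so it is active.
Path 2: N2 ← N1 → N6 ← N4 → N7
  N1 is a fork here and N1 is conditioned on, so the path is blocked at N1.
Path 3: N2 ← N1 → N6 → N8 ← N0 → N4 → N7
  N1 is a fork here and N1 is conditioned on, so the path is blocked at N1.
Path 4: N2 ← N1 → N4 → N7
  N1 is a fork here and N1 is conditioned on, so the path is blocked at N1.
Path 5: N2 ← N1 → N8 ← N0 → N4 → N7
  N1 is a fork here and N1 is conditioned on, so the path is blocked at N1.
Path 6: N2 ← N1 → N8 ← N6 ← N4 → N7
  N1 is a fork here and N1 is conditioned on, so the path is blocked at N1.
Because an active path exists, N2 and N7 are not d-separated.

No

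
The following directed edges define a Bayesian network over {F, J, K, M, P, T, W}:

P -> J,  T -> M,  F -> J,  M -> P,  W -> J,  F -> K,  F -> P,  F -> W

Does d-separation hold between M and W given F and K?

Enumerating the 4 paths from M to W and testing each for blocking by {F, K}:
Path 1: M → P → J ← F → W
  J is a collider here and neither J nor any of its descendants is conditioned on, so the collider stays closed — the path is blocked at J.
Path 2: M → P → J ← W
  J is a collider here and neither J nor any of its descendants is conditioned on, so the collider stays closed — the path is blocked at J.
Path 3: M → P ← F → J ← W
  P is a collider here and neither P nor any of its descendants is conditioned on, so the collider stays closed — the path is blocked at P.
Path 4: M → P ← F → W
  P is a collider here and neither P nor any of its descendants is conditioned on, so the collider stays closed — the path is blocked at P.
Every path is blocked, so M and W are d-separated given {F, K}.

Yes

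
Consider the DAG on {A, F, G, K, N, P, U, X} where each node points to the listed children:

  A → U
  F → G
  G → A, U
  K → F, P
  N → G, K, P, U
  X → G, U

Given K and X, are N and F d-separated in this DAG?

There are 6 undirected paths between N and F; checking each against the conditioning set {K, X}:
Path 1: N → K → F
  K is a chain here and K is conditioned on, so the path is blocked at K.
Path 2: N → P ← K → F
  P is a collider here and neither P nor any of its descendants is conditioned on, so the collider stays closed — the path is blocked at P.
Path 3: N → U ← A ← G ← F
  U is a collider here and neither U nor any of its descendants is conditioned on, so the collider stays closed — the path is blocked at U.
Path 4: N → U ← G ← F
  U is a collider here and neither U nor any of its descendants is conditioned on, so the collider stays closed — the path is blocked at U.
Path 5: N → U ← X → G ← F
  U is a collider here and neither U nor any of its descendants is conditioned on, so the collider stays closed — the path is blocked at U.
Path 6: N → G ← F
  G is a collider here and neither G nor any of its descendants is conditioned on, so the collider stays closed — the path is blocked at G.
Every path is blocked, so N and F are d-separated given {K, X}.

Yes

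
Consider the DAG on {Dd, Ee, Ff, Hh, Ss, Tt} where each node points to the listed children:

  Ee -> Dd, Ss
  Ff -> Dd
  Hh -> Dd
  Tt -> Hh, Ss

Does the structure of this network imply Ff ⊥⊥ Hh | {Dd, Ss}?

Enumerating the 2 paths from Ff to Hh and testing each for blocking by {Dd, Ss}:
  1. Ff → Dd ← Hh — Dd:collider[open] ⇒ active
  2. Ff → Dd ← Ee → Ss ← Tt → Hh — Dd:collider[open]; Ee:fork[open]; Ss:collider[open]; Tt:fork[open] ⇒ active
Because an active path exists, Ff and Hh are not d-separated.

No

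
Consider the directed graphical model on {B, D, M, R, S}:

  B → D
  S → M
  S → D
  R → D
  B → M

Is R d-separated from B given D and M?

Enumerating the 2 paths from R to B and testing each for blocking by {D, M}:
Path 1: R → D ← S → M ← B
  D is a collider and D is conditioned on, which opens it; S is a fork and S is not conditioned on; M is a collider and M is conditioned on, which opens it — no node blocks this path, so it is active.
Path 2: R → D ← B
  D is a collider and D is conditioned on, which opens it — no node blocks this path, so it is active.
Because an active path exists, R and B are not d-separated.

No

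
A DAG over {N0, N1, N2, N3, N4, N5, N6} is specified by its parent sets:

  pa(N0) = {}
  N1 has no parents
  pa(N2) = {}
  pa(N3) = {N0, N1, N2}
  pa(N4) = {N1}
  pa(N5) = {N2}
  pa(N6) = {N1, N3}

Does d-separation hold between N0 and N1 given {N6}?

We examine all 2 paths between N0 and N1:
  1. N0 → N3 ← N1 — N3:collider[open] ⇒ active
  2. N0 → N3 → N6 ← N1 — N3:chain[open]; N6:collider[open] ⇒ active
Since the path N0 → N3 ← N1 is active, N0 and N1 are not d-separated given {N6}.

No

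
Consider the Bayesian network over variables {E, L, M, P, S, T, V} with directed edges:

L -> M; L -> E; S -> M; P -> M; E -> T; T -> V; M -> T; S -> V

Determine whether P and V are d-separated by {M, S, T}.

Yes — P and V are d-separated given {M, S, T}.

3 paths connect P and V; each must be blocked for d-separation to hold:
  1. P → M → T → V — M:chain[blocks]; T:chain[blocks] ⇒ blocked
  2. P → M ← S → V — M:collider[open]; S:fork[blocks] ⇒ blocked
  3. P → M ← L → E → T → V — M:collider[open]; L:fork[open]; E:chain[open]; T:chain[blocks] ⇒ blocked
Every path is blocked, so P and V are d-separated given {M, S, T}.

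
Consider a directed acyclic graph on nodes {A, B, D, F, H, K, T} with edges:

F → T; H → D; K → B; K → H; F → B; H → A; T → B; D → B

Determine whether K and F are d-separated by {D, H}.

Yes — K and F are d-separated given {D, H}.

4 paths connect K and F; each must be blocked for d-separation to hold:
  1. K → H → D → B ← T ← F — H:chain[blocks]; D:chain[blocks]; B:collider[blocks]; T:chain[open] ⇒ blocked
  2. K → H → D → B ← F — H:chain[blocks]; D:chain[blocks]; B:collider[blocks] ⇒ blocked
  3. K → B ← T ← F — B:collider[blocks]; T:chain[open] ⇒ blocked
  4. K → B ← F — B:collider[blocks] ⇒ blocked
All paths are blocked; K ⊥ F | {D, H} holds.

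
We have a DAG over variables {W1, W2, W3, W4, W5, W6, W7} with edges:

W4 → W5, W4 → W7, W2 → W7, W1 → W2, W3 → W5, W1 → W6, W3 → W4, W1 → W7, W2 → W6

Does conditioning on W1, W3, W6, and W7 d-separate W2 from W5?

6 paths connect W2 and W5; each must be blocked for d-separation to hold:
Path 1: W2 → W6 ← W1 → W7 ← W4 ← W3 → W5
  W1 is a fork here and W1 is conditioned on, so the path is blocked at W1.
Path 2: W2 → W6 ← W1 → W7 ← W4 → W5
  W1 is a fork here and W1 is conditioned on, so the path is blocked at W1.
Path 3: W2 ← W1 → W7 ← W4 ← W3 → W5
  W1 is a fork here and W1 is conditioned on, so the path is blocked at W1.
Path 4: W2 ← W1 → W7 ← W4 → W5
  W1 is a fork here and W1 is conditioned on, so the path is blocked at W1.
Path 5: W2 → W7 ← W4 ← W3 → W5
  W3 is a fork here and W3 is conditioned on, so the path is blocked at W3.
Path 6: W2 → W7 ← W4 → W5
  W7 is a collider and W7 is conditioned on, which opens it; W4 is a fork and W4 is not conditioned on — no node blocks this path, so it is active.
Since the path W2 → W7 ← W4 → W5 is active, W2 and W5 are not d-separated given {W1, W3, W6, W7}.

No — W2 and W5 are not d-separated given {W1, W3, W6, W7}.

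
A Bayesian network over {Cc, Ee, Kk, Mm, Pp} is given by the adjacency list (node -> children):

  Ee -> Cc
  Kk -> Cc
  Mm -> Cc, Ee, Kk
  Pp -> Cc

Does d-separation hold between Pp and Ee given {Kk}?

Yes — Pp and Ee are d-separated given {Kk}.

3 paths connect Pp and Ee; each must be blocked for d-separation to hold:
Path 1: Pp → Cc ← Kk ← Mm → Ee
  Cc is a collider here and neither Cc nor any of its descendants is conditioned on, so the collider stays closed — the path is blocked at Cc.
Path 2: Pp → Cc ← Mm → Ee
  Cc is a collider here and neither Cc nor any of its descendants is conditioned on, so the collider stays closed — the path is blocked at Cc.
Path 3: Pp → Cc ← Ee
  Cc is a collider here and neither Cc nor any of its descendants is conditioned on, so the collider stays closed — the path is blocked at Cc.
Every path is blocked, so Pp and Ee are d-separated given {Kk}.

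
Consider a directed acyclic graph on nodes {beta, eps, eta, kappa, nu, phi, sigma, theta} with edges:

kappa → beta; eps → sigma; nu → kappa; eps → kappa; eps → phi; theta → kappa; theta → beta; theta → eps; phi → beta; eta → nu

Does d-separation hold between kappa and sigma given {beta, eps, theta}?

Yes

5 paths connect kappa and sigma; each must be blocked for d-separation to hold:
Path 1: kappa ← theta → beta ← phi ← eps → sigma
  theta is a fork here and theta is conditioned on, so the path is blocked at theta.
Path 2: kappa ← theta → eps → sigma
  theta is a fork here and theta is conditioned on, so the path is blocked at theta.
Path 3: kappa → beta ← phi ← eps → sigma
  eps is a fork here and eps is conditioned on, so the path is blocked at eps.
Path 4: kappa → beta ← theta → eps → sigma
  theta is a fork here and theta is conditioned on, so the path is blocked at theta.
Path 5: kappa ← eps → sigma
  eps is a fork here and eps is conditioned on, so the path is blocked at eps.
Since every path is blocked, d-separation holds.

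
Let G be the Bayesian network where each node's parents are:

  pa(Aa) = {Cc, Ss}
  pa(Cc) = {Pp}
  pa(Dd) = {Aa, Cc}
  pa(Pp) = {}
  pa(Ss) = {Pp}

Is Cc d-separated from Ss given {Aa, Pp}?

We examine all 3 paths between Cc and Ss:
Path 1: Cc ← Pp → Ss
  Pp is a fork here and Pp is conditioned on, so the path is blocked at Pp.
Path 2: Cc → Aa ← Ss
  Aa is a collider and Aa is conditioned on, which opens it — no node blocks this path, so it is active.
Path 3: Cc → Dd ← Aa ← Ss
  Dd is a collider here and neither Dd nor any of its descendants is conditioned on, so the collider stays closed — the path is blocked at Dd.
At least one path is unblocked, so d-separation fails.

No — Cc and Ss are not d-separated given {Aa, Pp}.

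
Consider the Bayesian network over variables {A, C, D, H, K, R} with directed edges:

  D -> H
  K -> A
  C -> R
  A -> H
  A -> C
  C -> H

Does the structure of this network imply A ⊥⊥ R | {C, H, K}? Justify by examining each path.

Yes

Enumerating the 2 paths from A to R and testing each for blocking by {C, H, K}:
Path 1: A → C → R
  C is a chain here and C is conditioned on, so the path is blocked at C.
Path 2: A → H ← C → R
  C is a fork here and C is conditioned on, so the path is blocked at C.
All paths are blocked; A ⊥ R | {C, H, K} holds.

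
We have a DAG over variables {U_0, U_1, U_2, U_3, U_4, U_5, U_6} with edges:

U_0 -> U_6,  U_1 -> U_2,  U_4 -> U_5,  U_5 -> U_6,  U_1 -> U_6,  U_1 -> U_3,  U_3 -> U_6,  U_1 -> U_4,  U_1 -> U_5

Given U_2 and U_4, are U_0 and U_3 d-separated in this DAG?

Enumerating the 4 paths from U_0 to U_3 and testing each for blocking by {U_2, U_4}:
Path 1: U_0 → U_6 ← U_1 → U_3
  U_6 is a collider here and neither U_6 nor any of its descendants is conditioned on, so the collider stays closed — the path is blocked at U_6.
Path 2: U_0 → U_6 ← U_5 ← U_1 → U_3
  U_6 is a collider here and neither U_6 nor any of its descendants is conditioned on, so the collider stays closed — the path is blocked at U_6.
Path 3: U_0 → U_6 ← U_5 ← U_4 ← U_1 → U_3
  U_6 is a collider here and neither U_6 nor any of its descendants is conditioned on, so the collider stays closed — the path is blocked at U_6.
Path 4: U_0 → U_6 ← U_3
  U_6 is a collider here and neither U_6 nor any of its descendants is conditioned on, so the collider stays closed — the path is blocked at U_6.
Since every path is blocked, d-separation holds.

Yes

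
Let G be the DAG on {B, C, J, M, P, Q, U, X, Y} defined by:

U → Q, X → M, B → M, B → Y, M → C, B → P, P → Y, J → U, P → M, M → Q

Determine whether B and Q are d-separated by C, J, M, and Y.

Yes — B and Q are d-separated given {C, J, M, Y}.

3 paths connect B and Q; each must be blocked for d-separation to hold:
Path 1: B → P → M → Q
  M is a chain here and M is conditioned on, so the path is blocked at M.
Path 2: B → M → Q
  M is a chain here and M is conditioned on, so the path is blocked at M.
Path 3: B → Y ← P → M → Q
  M is a chain here and M is conditioned on, so the path is blocked at M.
All paths are blocked; B ⊥ Q | {C, J, M, Y} holds.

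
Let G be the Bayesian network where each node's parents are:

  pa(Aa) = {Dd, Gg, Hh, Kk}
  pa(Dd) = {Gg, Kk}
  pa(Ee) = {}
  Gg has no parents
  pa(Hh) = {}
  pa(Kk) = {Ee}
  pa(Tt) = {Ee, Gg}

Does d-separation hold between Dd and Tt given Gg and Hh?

There are 6 undirected paths between Dd and Tt; checking each against the conditioning set {Gg, Hh}:
Path 1: Dd ← Gg → Aa ← Kk ← Ee → Tt
  Gg is a fork here and Gg is conditioned on, so the path is blocked at Gg.
Path 2: Dd ← Gg → Tt
  Gg is a fork here and Gg is conditioned on, so the path is blocked at Gg.
Path 3: Dd → Aa ← Gg → Tt
  Aa is a collider here and neither Aa nor any of its descendants is conditioned on, so the collider stays closed — the path is blocked at Aa.
Path 4: Dd → Aa ← Kk ← Ee → Tt
  Aa is a collider here and neither Aa nor any of its descendants is conditioned on, so the collider stays closed — the path is blocked at Aa.
Path 5: Dd ← Kk ← Ee → Tt
  Kk is a chain and Kk is not conditioned on; Ee is a fork and Ee is not conditioned on — no node blocks this path, so it is active.
Path 6: Dd ← Kk → Aa ← Gg → Tt
  Aa is a collider here and neither Aa nor any of its descendants is conditioned on, so the collider stays closed — the path is blocked at Aa.
Because an active path exists, Dd and Tt are not d-separated.

No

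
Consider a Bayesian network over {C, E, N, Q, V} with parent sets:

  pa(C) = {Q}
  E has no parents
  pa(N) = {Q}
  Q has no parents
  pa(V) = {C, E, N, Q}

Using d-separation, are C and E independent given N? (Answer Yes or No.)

Yes

Enumerating the 3 paths from C to E and testing each for blocking by {N}:
Path 1: C → V ← E
  V is a collider here and neither V nor any of its descendants is conditioned on, so the collider stays closed — the path is blocked at V.
Path 2: C ← Q → V ← E
  V is a collider here and neither V nor any of its descendants is conditioned on, so the collider stays closed — the path is blocked at V.
Path 3: C ← Q → N → V ← E
  N is a chain here and N is conditioned on, so the path is blocked at N.
Since every path is blocked, d-separation holds.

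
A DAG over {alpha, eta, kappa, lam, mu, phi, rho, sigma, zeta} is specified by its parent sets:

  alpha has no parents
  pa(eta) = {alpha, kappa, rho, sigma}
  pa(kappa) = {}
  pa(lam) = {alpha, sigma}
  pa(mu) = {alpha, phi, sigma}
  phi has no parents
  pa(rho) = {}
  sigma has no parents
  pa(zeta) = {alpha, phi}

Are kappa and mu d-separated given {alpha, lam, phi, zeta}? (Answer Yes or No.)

Yes — kappa and mu are d-separated given {alpha, lam, phi, zeta}.

6 paths connect kappa and mu; each must be blocked for d-separation to hold:
Path 1: kappa → eta ← sigma → mu
  eta is a collider here and neither eta nor any of its descendants is conditioned on, so the collider stays closed — the path is blocked at eta.
Path 2: kappa → eta ← sigma → lam ← alpha → mu
  eta is a collider here and neither eta nor any of its descendants is conditioned on, so the collider stays closed — the path is blocked at eta.
Path 3: kappa → eta ← sigma → lam ← alpha → zeta ← phi → mu
  eta is a collider here and neither eta nor any of its descendants is conditioned on, so the collider stays closed — the path is blocked at eta.
Path 4: kappa → eta ← alpha → mu
  eta is a collider here and neither eta nor any of its descendants is conditioned on, so the collider stays closed — the path is blocked at eta.
Path 5: kappa → eta ← alpha → zeta ← phi → mu
  eta is a collider here and neither eta nor any of its descendants is conditioned on, so the collider stays closed — the path is blocked at eta.
Path 6: kappa → eta ← alpha → lam ← sigma → mu
  eta is a collider here and neither eta nor any of its descendants is conditioned on, so the collider stays closed — the path is blocked at eta.
Since every path is blocked, d-separation holds.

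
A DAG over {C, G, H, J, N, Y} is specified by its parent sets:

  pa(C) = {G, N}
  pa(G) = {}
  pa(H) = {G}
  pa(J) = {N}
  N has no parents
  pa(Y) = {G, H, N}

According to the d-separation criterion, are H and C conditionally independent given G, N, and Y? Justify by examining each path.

We examine all 4 paths between H and C:
Path 1: H ← G → C
  G is a fork here and G is conditioned on, so the path is blocked at G.
Path 2: H ← G → Y ← N → C
  G is a fork here and G is conditioned on, so the path is blocked at G.
Path 3: H → Y ← G → C
  G is a fork here and G is conditioned on, so the path is blocked at G.
Path 4: H → Y ← N → C
  N is a fork here and N is conditioned on, so the path is blocked at N.
Every path is blocked, so H and C are d-separated given {G, N, Y}.

Yes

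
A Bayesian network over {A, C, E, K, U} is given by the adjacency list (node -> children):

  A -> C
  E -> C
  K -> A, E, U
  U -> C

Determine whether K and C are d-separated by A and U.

There are 3 undirected paths between K and C; checking each against the conditioning set {A, U}:
Path 1: K → E → C
  E is a chain and E is not conditioned on — no node blocks this path, so it is active.
Path 2: K → U → C
  U is a chain here and U is conditioned on, so the path is blocked at U.
Path 3: K → A → C
  A is a chain here and A is conditioned on, so the path is blocked at A.
Because an active path exists, K and C are not d-separated.

No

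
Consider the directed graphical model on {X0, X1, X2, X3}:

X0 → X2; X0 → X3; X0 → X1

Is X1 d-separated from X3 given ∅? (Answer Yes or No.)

There is one path between X1 and X3:
Path 1: X1 ← X0 → X3
  X0 is a fork and X0 is not conditioned on — no node blocks this path, so it is active.
At least one path is unblocked, so d-separation fails.

No — X1 and X3 are not d-separated given ∅.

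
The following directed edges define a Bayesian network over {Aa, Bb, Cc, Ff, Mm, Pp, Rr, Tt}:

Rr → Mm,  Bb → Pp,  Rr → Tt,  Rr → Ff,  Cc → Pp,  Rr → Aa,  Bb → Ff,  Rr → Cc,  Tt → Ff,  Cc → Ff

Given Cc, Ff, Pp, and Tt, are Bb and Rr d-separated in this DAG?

Enumerating the 6 paths from Bb to Rr and testing each for blocking by {Cc, Ff, Pp, Tt}:
Path 1: Bb → Ff ← Rr
  Ff is a collider and Ff is conditioned on, which opens it — no node blocks this path, so it is active.
Path 2: Bb → Ff ← Cc ← Rr
  Cc is a chain here and Cc is conditioned on, so the path is blocked at Cc.
Path 3: Bb → Ff ← Tt ← Rr
  Tt is a chain here and Tt is conditioned on, so the path is blocked at Tt.
Path 4: Bb → Pp ← Cc ← Rr
  Cc is a chain here and Cc is conditioned on, so the path is blocked at Cc.
Path 5: Bb → Pp ← Cc → Ff ← Rr
  Cc is a fork here and Cc is conditioned on, so the path is blocked at Cc.
Path 6: Bb → Pp ← Cc → Ff ← Tt ← Rr
  Cc is a fork here and Cc is conditioned on, so the path is blocked at Cc.
At least one path is unblocked, so d-separation fails.

No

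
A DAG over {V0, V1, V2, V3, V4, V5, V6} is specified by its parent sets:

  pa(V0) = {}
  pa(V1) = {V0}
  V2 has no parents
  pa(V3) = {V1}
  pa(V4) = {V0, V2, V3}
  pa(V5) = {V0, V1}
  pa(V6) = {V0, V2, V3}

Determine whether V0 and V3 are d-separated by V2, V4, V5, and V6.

No

We examine all 6 paths between V0 and V3:
Path 1: V0 → V4 ← V3
  V4 is a collider and V4 is conditioned on, which opens it — no node blocks this path, so it is active.
Path 2: V0 → V4 ← V2 → V6 ← V3
  V2 is a fork here and V2 is conditioned on, so the path is blocked at V2.
Path 3: V0 → V6 ← V3
  V6 is a collider and V6 is conditioned on, which opens it — no node blocks this path, so it is active.
Path 4: V0 → V6 ← V2 → V4 ← V3
  V2 is a fork here and V2 is conditioned on, so the path is blocked at V2.
Path 5: V0 → V1 → V3
  V1 is a chain and V1 is not conditioned on — no node blocks this path, so it is active.
Path 6: V0 → V5 ← V1 → V3
  V5 is a collider and V5 is conditioned on, which opens it; V1 is a fork and V1 is not conditioned on — no node blocks this path, so it is active.
Because an active path exists, V0 and V3 are not d-separated.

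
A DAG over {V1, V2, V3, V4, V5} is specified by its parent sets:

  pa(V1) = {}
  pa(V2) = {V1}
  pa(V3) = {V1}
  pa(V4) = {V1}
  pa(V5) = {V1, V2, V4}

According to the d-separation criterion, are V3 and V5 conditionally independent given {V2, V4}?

We examine all 3 paths between V3 and V5:
  1. V3 ← V1 → V4 → V5 — V1:fork[open]; V4:chain[blocks] ⇒ blocked
  2. V3 ← V1 → V2 → V5 — V1:fork[open]; V2:chain[blocks] ⇒ blocked
  3. V3 ← V1 → V5 — V1:fork[open] ⇒ active
Because an active path exists, V3 and V5 are not d-separated.

No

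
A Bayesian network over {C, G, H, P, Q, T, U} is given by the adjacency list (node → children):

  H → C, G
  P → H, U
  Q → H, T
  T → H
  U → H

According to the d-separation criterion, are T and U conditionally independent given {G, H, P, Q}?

4 paths connect T and U; each must be blocked for d-separation to hold:
  1. T → H ← P → U — H:collider[open]; P:fork[blocks] ⇒ blocked
  2. T → H ← U — H:collider[open] ⇒ active
  3. T ← Q → H ← P → U — Q:fork[blocks]; H:collider[open]; P:fork[blocks] ⇒ blocked
  4. T ← Q → H ← U — Q:fork[blocks]; H:collider[open] ⇒ blocked
Since the path T → H ← U is active, T and U are not d-separated given {G, H, P, Q}.

No — T and U are not d-separated given {G, H, P, Q}.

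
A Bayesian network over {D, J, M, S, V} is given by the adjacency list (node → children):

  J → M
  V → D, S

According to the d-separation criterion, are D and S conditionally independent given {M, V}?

There is one path between D and S:
  1. D ← V → S — V:fork[blocks] ⇒ blocked
Since every path is blocked, d-separation holds.

Yes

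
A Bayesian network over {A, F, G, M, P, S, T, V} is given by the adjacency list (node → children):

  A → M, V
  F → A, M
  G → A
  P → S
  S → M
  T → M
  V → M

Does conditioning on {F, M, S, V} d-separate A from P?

There are 3 undirected paths between A and P; checking each against the conditioning set {F, M, S, V}:
Path 1: A → M ← S ← P
  S is a chain here and S is conditioned on, so the path is blocked at S.
Path 2: A ← F → M ← S ← P
  F is a fork here and F is conditioned on, so the path is blocked at F.
Path 3: A → V → M ← S ← P
  V is a chain here and V is conditioned on, so the path is blocked at V.
Every path is blocked, so A and P are d-separated given {F, M, S, V}.

Yes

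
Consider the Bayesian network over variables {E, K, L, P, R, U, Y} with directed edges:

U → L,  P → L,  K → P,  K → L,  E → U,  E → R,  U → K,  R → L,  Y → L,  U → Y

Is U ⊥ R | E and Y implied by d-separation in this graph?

Yes — U and R are d-separated given {E, Y}.

5 paths connect U and R; each must be blocked for d-separation to hold:
  1. U → L ← R — L:collider[blocks] ⇒ blocked
  2. U → Y → L ← R — Y:chain[blocks]; L:collider[blocks] ⇒ blocked
  3. U → K → P → L ← R — K:chain[open]; P:chain[open]; L:collider[blocks] ⇒ blocked
  4. U → K → L ← R — K:chain[open]; L:collider[blocks] ⇒ blocked
  5. U ← E → R — E:fork[blocks] ⇒ blocked
Since every path is blocked, d-separation holds.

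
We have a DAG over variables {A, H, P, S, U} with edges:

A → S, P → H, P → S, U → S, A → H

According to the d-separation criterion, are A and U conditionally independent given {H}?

There are 2 undirected paths between A and U; checking each against the conditioning set {H}:
Path 1: A → H ← P → S ← U
  S is a collider here and neither S nor any of its descendants is conditioned on, so the collider stays closed — the path is blocked at S.
Path 2: A → S ← U
  S is a collider here and neither S nor any of its descendants is conditioned on, so the collider stays closed — the path is blocked at S.
All paths are blocked; A ⊥ U | {H} holds.

Yes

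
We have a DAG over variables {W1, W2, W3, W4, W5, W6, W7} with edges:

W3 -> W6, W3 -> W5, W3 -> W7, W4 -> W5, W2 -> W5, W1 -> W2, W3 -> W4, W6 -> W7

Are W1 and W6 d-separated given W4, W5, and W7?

Enumerating the 4 paths from W1 to W6 and testing each for blocking by {W4, W5, W7}:
Path 1: W1 → W2 → W5 ← W3 → W6
  W2 is a chain and W2 is not conditioned on; W5 is a collider and W5 is conditioned on, which opens it; W3 is a fork and W3 is not conditioned on — no node blocks this path, so it is active.
Path 2: W1 → W2 → W5 ← W3 → W7 ← W6
  W2 is a chain and W2 is not conditioned on; W5 is a collider and W5 is conditioned on, which opens it; W3 is a fork and W3 is not conditioned on; W7 is a collider and W7 is conditioned on, which opens it — no node blocks this path, so it is active.
Path 3: W1 → W2 → W5 ← W4 ← W3 → W6
  W4 is a chain here and W4 is conditioned on, so the path is blocked at W4.
Path 4: W1 → W2 → W5 ← W4 ← W3 → W7 ← W6
  W4 is a chain here and W4 is conditioned on, so the path is blocked at W4.
Since the path W1 → W2 → W5 ← W3 → W6 is active, W1 and W6 are not d-separated given {W4, W5, W7}.

No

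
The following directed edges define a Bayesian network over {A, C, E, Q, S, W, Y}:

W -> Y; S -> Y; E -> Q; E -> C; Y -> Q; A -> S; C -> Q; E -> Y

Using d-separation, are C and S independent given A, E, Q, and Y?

Yes — C and S are d-separated given {A, E, Q, Y}.

Enumerating the 4 paths from C to S and testing each for blocking by {A, E, Q, Y}:
  1. C ← E → Y ← S — E:fork[blocks]; Y:collider[open] ⇒ blocked
  2. C ← E → Q ← Y ← S — E:fork[blocks]; Q:collider[open]; Y:chain[blocks] ⇒ blocked
  3. C → Q ← Y ← S — Q:collider[open]; Y:chain[blocks] ⇒ blocked
  4. C → Q ← E → Y ← S — Q:collider[open]; E:fork[blocks]; Y:collider[open] ⇒ blocked
Since every path is blocked, d-separation holds.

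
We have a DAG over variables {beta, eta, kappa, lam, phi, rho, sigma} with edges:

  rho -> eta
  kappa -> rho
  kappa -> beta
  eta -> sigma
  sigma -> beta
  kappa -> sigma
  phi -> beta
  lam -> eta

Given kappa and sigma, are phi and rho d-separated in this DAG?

Yes

Enumerating the 4 paths from phi to rho and testing each for blocking by {kappa, sigma}:
Path 1: phi → beta ← kappa → rho
  beta is a collider here and neither beta nor any of its descendants is conditioned on, so the collider stays closed — the path is blocked at beta.
Path 2: phi → beta ← kappa → sigma ← eta ← rho
  beta is a collider here and neither beta nor any of its descendants is conditioned on, so the collider stays closed — the path is blocked at beta.
Path 3: phi → beta ← sigma ← kappa → rho
  beta is a collider here and neither beta nor any of its descendants is conditioned on, so the collider stays closed — the path is blocked at beta.
Path 4: phi → beta ← sigma ← eta ← rho
  beta is a collider here and neither beta nor any of its descendants is conditioned on, so the collider stays closed — the path is blocked at beta.
All paths are blocked; phi ⊥ rho | {kappa, sigma} holds.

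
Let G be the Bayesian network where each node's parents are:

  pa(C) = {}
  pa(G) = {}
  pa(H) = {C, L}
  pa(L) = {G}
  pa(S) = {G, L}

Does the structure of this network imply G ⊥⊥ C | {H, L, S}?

2 paths connect G and C; each must be blocked for d-separation to hold:
Path 1: G → S ← L → H ← C
  L is a fork here and L is conditioned on, so the path is blocked at L.
Path 2: G → L → H ← C
  L is a chain here and L is conditioned on, so the path is blocked at L.
Every path is blocked, so G and C are d-separated given {H, L, S}.

Yes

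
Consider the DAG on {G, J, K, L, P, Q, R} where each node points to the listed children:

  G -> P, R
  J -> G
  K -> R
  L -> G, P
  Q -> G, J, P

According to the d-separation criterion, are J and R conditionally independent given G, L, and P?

Yes — J and R are d-separated given {G, L, P}.

4 paths connect J and R; each must be blocked for d-separation to hold:
Path 1: J → G → R
  G is a chain here and G is conditioned on, so the path is blocked at G.
Path 2: J ← Q → G → R
  G is a chain here and G is conditioned on, so the path is blocked at G.
Path 3: J ← Q → P ← L → G → R
  L is a fork here and L is conditioned on, so the path is blocked at L.
Path 4: J ← Q → P ← G → R
  G is a fork here and G is conditioned on, so the path is blocked at G.
All paths are blocked; J ⊥ R | {G, L, P} holds.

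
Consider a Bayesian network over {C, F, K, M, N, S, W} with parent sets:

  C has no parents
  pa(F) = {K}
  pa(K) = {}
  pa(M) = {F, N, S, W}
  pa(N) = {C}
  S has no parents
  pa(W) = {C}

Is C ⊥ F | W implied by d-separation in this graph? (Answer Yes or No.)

Yes

Enumerating the 2 paths from C to F and testing each for blocking by {W}:
Path 1: C → W → M ← F
  W is a chain here and W is conditioned on, so the path is blocked at W.
Path 2: C → N → M ← F
  M is a collider here and neither M nor any of its descendants is conditioned on, so the collider stays closed — the path is blocked at M.
Every path is blocked, so C and F are d-separated given {W}.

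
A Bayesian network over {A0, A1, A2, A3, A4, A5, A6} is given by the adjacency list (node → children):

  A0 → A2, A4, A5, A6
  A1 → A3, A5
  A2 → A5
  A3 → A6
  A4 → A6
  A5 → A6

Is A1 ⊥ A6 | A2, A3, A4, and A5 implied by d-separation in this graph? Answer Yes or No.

No — A1 and A6 are not d-separated given {A2, A3, A4, A5}.

We examine all 6 paths between A1 and A6:
Path 1: A1 → A3 → A6
  A3 is a chain here and A3 is conditioned on, so the path is blocked at A3.
Path 2: A1 → A5 ← A2 ← A0 → A4 → A6
  A2 is a chain here and A2 is conditioned on, so the path is blocked at A2.
Path 3: A1 → A5 ← A2 ← A0 → A6
  A2 is a chain here and A2 is conditioned on, so the path is blocked at A2.
Path 4: A1 → A5 ← A0 → A4 → A6
  A4 is a chain here and A4 is conditioned on, so the path is blocked at A4.
Path 5: A1 → A5 ← A0 → A6
  A5 is a collider and A5 is conditioned on, which opens it; A0 is a fork and A0 is not conditioned on — no node blocks this path, so it is active.
Path 6: A1 → A5 → A6
  A5 is a chain here and A5 is conditioned on, so the path is blocked at A5.
Because an active path exists, A1 and A6 are not d-separated.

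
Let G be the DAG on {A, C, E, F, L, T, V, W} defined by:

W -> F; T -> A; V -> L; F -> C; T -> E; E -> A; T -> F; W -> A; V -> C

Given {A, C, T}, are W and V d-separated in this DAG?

Enumerating the 3 paths from W to V and testing each for blocking by {A, C, T}:
Path 1: W → F → C ← V
  F is a chain and F is not conditioned on; C is a collider and C is conditioned on, which opens it — no node blocks this path, so it is active.
Path 2: W → A ← T → F → C ← V
  T is a fork here and T is conditioned on, so the path is blocked at T.
Path 3: W → A ← E ← T → F → C ← V
  T is a fork here and T is conditioned on, so the path is blocked at T.
Since the path W → F → C ← V is active, W and V are not d-separated given {A, C, T}.

No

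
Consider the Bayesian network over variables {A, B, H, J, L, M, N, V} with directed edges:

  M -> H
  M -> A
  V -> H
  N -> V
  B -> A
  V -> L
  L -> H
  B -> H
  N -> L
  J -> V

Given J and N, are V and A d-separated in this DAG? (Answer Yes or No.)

Yes

Enumerating the 6 paths from V to A and testing each for blocking by {J, N}:
Path 1: V → H ← M → A
  H is a collider here and neither H nor any of its descendants is conditioned on, so the collider stays closed — the path is blocked at H.
Path 2: V → H ← B → A
  H is a collider here and neither H nor any of its descendants is conditioned on, so the collider stays closed — the path is blocked at H.
Path 3: V → L → H ← M → A
  H is a collider here and neither H nor any of its descendants is conditioned on, so the collider stays closed — the path is blocked at H.
Path 4: V → L → H ← B → A
  H is a collider here and neither H nor any of its descendants is conditioned on, so the collider stays closed — the path is blocked at H.
Path 5: V ← N → L → H ← M → A
  N is a fork here and N is conditioned on, so the path is blocked at N.
Path 6: V ← N → L → H ← B → A
  N is a fork here and N is conditioned on, so the path is blocked at N.
Every path is blocked, so V and A are d-separated given {J, N}.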